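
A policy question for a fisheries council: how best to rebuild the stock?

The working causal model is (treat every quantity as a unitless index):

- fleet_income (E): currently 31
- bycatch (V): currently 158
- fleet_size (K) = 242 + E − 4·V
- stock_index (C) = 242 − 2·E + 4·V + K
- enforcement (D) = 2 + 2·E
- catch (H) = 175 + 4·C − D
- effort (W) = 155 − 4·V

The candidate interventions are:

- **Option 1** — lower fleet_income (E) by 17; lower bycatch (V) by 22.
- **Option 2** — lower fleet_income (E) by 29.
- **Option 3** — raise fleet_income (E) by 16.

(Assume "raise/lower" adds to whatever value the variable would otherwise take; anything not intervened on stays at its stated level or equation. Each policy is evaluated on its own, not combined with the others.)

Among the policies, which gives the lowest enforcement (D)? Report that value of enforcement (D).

Option 1 (E − 17, V − 22):
  E = 31 − 17 = 14
  D = 2 + 2·14 = 30
Option 2 (E − 29):
  E = 31 − 29 = 2
  D = 2 + 2·2 = 6
Option 3 (E + 16):
  E = 31 + 16 = 47
  D = 2 + 2·47 = 96
Comparing — Option 1: D=30, Option 2: D=6, Option 3: D=96. Lowest is 6 (Option 2).

6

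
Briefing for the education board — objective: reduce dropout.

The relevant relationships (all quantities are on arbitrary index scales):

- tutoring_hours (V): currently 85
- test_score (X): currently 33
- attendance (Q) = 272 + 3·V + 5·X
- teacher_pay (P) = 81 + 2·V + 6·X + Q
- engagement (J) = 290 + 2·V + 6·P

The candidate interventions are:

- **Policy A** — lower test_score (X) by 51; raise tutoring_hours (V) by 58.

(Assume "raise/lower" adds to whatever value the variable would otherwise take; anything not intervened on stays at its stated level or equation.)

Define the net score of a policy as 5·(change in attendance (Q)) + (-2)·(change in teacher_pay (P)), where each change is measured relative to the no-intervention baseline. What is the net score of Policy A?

137

Baseline:
  V = 85
  X = 33
  Q = 272 + 3·85 + 5·33 = 692
  P = 81 + 2·85 + 6·33 + 692 = 1141
Policy A (X − 51, V + 58):
  V = 85 + 58 = 143
  X = 33 − 51 = -18
  Q = 272 + 3·143 + 5·(-18) = 611
  P = 81 + 2·143 + 6·(-18) + 611 = 870
ΔQ = 611 − 692 = -81; ΔP = 870 − 1141 = -271
Score = 5·(-81) + (-2)·(-271) = 137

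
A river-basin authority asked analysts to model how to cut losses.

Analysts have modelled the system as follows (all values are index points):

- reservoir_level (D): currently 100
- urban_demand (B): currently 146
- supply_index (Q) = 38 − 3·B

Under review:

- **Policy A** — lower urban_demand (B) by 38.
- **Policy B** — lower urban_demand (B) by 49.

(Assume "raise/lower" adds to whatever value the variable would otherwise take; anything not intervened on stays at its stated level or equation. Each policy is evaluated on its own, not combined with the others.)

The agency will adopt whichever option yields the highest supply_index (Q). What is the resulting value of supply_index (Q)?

Policy A (B − 38):
  B = 146 − 38 = 108
  Q = 38 − 3·108 = -286
Policy B (B − 49):
  B = 146 − 49 = 97
  Q = 38 − 3·97 = -253
Comparing — Policy A: Q=-286, Policy B: Q=-253. Highest is -253 (Policy B).

-253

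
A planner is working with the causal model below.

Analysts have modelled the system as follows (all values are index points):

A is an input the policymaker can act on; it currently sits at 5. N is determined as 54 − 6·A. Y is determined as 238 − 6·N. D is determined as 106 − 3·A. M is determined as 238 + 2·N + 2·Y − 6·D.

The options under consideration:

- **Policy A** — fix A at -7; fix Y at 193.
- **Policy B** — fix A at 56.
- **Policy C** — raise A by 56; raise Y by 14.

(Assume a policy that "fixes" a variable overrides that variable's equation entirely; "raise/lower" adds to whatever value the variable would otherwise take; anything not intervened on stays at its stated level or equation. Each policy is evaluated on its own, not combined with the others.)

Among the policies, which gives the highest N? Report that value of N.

96

Policy A (A := -7, Y := 193):
  A = -7
  N = 54 − 6·(-7) = 96
Policy B (A := 56):
  A = 56
  N = 54 − 6·56 = -282
Policy C (A + 56, Y + 14):
  A = 5 + 56 = 61
  N = 54 − 6·61 = -312
Comparing — Policy A: N=96, Policy B: N=-282, Policy C: N=-312. Highest is 96 (Policy A).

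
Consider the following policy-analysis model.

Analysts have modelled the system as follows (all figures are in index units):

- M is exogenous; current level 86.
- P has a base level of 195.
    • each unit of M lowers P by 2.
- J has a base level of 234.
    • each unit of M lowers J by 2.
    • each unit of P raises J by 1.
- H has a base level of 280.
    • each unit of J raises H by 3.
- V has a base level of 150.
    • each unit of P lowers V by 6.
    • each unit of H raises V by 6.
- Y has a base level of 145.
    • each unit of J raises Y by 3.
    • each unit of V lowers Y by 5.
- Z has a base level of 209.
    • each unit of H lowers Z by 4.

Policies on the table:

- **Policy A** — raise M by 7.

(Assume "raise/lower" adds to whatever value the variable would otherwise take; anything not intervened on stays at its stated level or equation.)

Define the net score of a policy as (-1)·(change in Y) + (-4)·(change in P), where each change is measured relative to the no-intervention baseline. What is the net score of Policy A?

-1960

Baseline:
  M = 86
  P = 195 − 2·86 = 23
  J = 234 − 2·86 + 23 = 85
  H = 280 + 3·85 = 535
  V = 150 − 6·23 + 6·535 = 3222
  Y = 145 + 3·85 − 5·3222 = -15710
Policy A (M + 7):
  M = 86 + 7 = 93
  P = 195 − 2·93 = 9
  J = 234 − 2·93 + 9 = 57
  H = 280 + 3·57 = 451
  V = 150 − 6·9 + 6·451 = 2802
  Y = 145 + 3·57 − 5·2802 = -13694
ΔY = -13694 − (-15710) = 2016; ΔP = 9 − 23 = -14
Score = (-1)·2016 + (-4)·(-14) = -1960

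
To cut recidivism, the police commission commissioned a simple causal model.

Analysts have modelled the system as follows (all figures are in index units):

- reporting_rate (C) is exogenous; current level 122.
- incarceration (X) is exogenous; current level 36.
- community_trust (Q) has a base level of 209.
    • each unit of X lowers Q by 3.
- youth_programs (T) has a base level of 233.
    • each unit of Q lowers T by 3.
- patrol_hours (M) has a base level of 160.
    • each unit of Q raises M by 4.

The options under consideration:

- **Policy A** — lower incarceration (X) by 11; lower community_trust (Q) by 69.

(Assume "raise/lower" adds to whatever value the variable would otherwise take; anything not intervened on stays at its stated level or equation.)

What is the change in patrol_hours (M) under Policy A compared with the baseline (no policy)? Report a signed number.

-144

Baseline:
  X = 36
  Q = 209 − 3·36 = 101
  M = 160 + 4·101 = 564
Policy A (X − 11, Q − 69):
  X = 36 − 11 = 25
  Q = 209 − 3·25 (−69 from intervention) = 65
  M = 160 + 4·65 = 420
Change in M: 420 − 564 = -144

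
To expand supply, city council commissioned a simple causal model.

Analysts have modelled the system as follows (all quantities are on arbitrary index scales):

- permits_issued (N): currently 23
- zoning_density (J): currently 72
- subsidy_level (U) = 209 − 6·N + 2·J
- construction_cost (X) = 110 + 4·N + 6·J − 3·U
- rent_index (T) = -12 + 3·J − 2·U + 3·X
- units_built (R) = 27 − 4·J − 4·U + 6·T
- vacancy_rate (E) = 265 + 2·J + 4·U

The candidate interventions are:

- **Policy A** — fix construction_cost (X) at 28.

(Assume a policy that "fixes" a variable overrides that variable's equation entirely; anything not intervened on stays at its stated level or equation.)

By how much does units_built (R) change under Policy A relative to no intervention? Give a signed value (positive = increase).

Baseline:
  N = 23
  J = 72
  U = 209 − 6·23 + 2·72 = 215
  X = 110 + 4·23 + 6·72 − 3·215 = -11
  T = -12 + 3·72 − 2·215 + 3·(-11) = -259
  R = 27 − 4·72 − 4·215 + 6·(-259) = -2675
Policy A (X := 28):
  N = 23
  J = 72
  U = 209 − 6·23 + 2·72 = 215
  X = 28
  T = -12 + 3·72 − 2·215 + 3·28 = -142
  R = 27 − 4·72 − 4·215 + 6·(-142) = -1973
Change in R: -1973 − (-2675) = 702

702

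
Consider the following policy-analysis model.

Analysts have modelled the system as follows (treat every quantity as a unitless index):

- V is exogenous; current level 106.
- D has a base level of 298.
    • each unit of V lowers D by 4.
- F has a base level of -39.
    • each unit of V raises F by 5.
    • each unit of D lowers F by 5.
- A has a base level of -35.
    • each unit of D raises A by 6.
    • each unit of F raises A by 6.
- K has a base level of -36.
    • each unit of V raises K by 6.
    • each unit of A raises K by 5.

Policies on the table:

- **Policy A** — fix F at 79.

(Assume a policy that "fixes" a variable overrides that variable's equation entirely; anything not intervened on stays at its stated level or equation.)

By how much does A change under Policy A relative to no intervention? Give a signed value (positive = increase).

Baseline:
  V = 106
  D = 298 − 4·106 = -126
  F = -39 + 5·106 − 5·(-126) = 1121
  A = -35 + 6·(-126) + 6·1121 = 5935
Policy A (F := 79):
  V = 106
  D = 298 − 4·106 = -126
  F = 79
  A = -35 + 6·(-126) + 6·79 = -317
Change in A: -317 − 5935 = -6252

-6252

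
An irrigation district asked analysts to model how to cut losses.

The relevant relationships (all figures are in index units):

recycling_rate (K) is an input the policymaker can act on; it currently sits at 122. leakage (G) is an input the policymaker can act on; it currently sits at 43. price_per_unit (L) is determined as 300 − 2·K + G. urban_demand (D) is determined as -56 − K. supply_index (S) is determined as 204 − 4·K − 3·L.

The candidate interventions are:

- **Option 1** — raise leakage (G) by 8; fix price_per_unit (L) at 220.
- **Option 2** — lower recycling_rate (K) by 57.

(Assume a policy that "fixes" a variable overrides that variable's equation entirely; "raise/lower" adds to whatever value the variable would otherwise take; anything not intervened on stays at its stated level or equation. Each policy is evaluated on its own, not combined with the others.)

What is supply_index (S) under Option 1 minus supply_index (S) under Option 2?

Option 1 (G + 8, L := 220):
  K = 122
  G = 43 + 8 = 51
  L = 220
  S = 204 − 4·122 − 3·220 = -944
Option 2 (K − 57):
  K = 122 − 57 = 65
  G = 43
  L = 300 − 2·65 + 43 = 213
  S = 204 − 4·65 − 3·213 = -695
S: -944 − (-695) = -249

-249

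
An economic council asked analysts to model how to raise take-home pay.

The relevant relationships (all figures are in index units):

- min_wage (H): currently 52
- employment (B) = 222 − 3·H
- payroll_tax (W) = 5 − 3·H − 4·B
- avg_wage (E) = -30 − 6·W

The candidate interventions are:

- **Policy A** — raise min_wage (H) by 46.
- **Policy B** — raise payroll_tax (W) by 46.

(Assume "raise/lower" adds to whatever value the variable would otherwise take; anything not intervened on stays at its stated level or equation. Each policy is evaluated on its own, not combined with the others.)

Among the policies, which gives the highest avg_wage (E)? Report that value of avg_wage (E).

2184

Policy A (H + 46):
  H = 52 + 46 = 98
  B = 222 − 3·98 = -72
  W = 5 − 3·98 − 4·(-72) = -1
  E = -30 − 6·(-1) = -24
Policy B (W + 46):
  H = 52
  B = 222 − 3·52 = 66
  W = 5 − 3·52 − 4·66 (+46 from intervention) = -369
  E = -30 − 6·(-369) = 2184
Comparing — Policy A: E=-24, Policy B: E=2184. Highest is 2184 (Policy B).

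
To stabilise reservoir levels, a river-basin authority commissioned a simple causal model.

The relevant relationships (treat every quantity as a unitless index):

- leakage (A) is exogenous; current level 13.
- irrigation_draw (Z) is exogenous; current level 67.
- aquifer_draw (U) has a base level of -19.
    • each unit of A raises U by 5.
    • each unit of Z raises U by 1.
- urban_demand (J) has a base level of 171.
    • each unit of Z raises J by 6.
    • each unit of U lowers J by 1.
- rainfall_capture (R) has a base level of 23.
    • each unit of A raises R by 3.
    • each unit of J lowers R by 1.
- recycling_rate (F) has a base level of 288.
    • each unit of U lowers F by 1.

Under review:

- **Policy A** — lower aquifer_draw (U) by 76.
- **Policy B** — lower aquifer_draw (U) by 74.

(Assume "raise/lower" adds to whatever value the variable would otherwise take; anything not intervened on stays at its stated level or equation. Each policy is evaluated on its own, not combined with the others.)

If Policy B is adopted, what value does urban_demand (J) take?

Policy B (U − 74):
  A = 13
  Z = 67
  U = -19 + 5·13 + 67 (−74 from intervention) = 39
  J = 171 + 6·67 − 39 = 534

534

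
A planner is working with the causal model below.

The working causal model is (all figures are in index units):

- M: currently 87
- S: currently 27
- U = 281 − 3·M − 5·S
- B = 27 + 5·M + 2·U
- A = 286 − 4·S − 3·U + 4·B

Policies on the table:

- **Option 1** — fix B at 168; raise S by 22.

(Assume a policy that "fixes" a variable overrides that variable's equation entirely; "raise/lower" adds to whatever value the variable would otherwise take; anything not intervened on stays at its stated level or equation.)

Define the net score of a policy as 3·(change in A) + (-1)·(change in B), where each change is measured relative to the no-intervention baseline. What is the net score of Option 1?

22

Baseline:
  M = 87
  S = 27
  U = 281 − 3·87 − 5·27 = -115
  B = 27 + 5·87 + 2·(-115) = 232
  A = 286 − 4·27 − 3·(-115) + 4·232 = 1451
Option 1 (B := 168, S + 22):
  M = 87
  S = 27 + 22 = 49
  U = 281 − 3·87 − 5·49 = -225
  B = 168
  A = 286 − 4·49 − 3·(-225) + 4·168 = 1437
ΔA = 1437 − 1451 = -14; ΔB = 168 − 232 = -64
Score = 3·(-14) + (-1)·(-64) = 22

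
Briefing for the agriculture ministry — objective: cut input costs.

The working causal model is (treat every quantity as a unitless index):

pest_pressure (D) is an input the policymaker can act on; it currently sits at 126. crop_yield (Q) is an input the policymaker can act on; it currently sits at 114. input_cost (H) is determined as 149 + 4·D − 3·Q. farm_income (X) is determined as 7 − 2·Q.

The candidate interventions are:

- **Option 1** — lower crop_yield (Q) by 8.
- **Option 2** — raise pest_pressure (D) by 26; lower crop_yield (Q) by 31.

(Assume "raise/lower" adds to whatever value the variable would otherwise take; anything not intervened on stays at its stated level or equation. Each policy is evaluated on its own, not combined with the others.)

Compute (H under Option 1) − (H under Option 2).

-173

Option 1 (Q − 8):
  D = 126
  Q = 114 − 8 = 106
  H = 149 + 4·126 − 3·106 = 335
Option 2 (D + 26, Q − 31):
  D = 126 + 26 = 152
  Q = 114 − 31 = 83
  H = 149 + 4·152 − 3·83 = 508
H: 335 − 508 = -173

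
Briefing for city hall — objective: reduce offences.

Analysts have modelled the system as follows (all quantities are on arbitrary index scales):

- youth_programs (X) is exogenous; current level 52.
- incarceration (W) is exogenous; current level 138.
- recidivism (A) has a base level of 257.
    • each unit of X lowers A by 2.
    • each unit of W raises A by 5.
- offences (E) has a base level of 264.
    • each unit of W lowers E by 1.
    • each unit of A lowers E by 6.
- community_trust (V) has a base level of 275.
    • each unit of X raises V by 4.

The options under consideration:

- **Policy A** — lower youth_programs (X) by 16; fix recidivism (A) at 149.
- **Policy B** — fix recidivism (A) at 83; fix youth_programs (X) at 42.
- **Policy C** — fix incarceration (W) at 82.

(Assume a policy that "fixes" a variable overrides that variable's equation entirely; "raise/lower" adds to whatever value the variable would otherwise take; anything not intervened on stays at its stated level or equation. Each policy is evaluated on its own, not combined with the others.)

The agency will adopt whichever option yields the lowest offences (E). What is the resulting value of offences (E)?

-3196

Policy A (X − 16, A := 149):
  X = 52 − 16 = 36
  W = 138
  A = 149
  E = 264 − 138 − 6·149 = -768
Policy B (A := 83, X := 42):
  X = 42
  W = 138
  A = 83
  E = 264 − 138 − 6·83 = -372
Policy C (W := 82):
  X = 52
  W = 82
  A = 257 − 2·52 + 5·82 = 563
  E = 264 − 82 − 6·563 = -3196
Comparing — Policy A: E=-768, Policy B: E=-372, Policy C: E=-3196. Lowest is -3196 (Policy C).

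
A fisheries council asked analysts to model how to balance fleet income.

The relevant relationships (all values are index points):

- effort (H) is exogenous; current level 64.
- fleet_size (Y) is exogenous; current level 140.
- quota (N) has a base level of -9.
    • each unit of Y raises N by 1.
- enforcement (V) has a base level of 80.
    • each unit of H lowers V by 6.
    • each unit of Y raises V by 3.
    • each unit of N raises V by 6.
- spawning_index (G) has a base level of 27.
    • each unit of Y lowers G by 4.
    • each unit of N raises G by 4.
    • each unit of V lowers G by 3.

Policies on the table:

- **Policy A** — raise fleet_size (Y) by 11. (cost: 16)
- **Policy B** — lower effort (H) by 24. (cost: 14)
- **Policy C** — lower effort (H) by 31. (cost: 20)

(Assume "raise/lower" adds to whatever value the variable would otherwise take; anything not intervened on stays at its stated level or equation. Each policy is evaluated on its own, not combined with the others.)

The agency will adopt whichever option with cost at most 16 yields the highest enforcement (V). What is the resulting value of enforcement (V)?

Policy A (Y + 11):
  H = 64
  Y = 140 + 11 = 151
  N = -9 + 151 = 142
  V = 80 − 6·64 + 3·151 + 6·142 = 1001
Policy B (H − 24):
  H = 64 − 24 = 40
  Y = 140
  N = -9 + 140 = 131
  V = 80 − 6·40 + 3·140 + 6·131 = 1046
Comparing — Policy A: V=1001, Policy B: V=1046. Highest is 1046 (Policy B).

1046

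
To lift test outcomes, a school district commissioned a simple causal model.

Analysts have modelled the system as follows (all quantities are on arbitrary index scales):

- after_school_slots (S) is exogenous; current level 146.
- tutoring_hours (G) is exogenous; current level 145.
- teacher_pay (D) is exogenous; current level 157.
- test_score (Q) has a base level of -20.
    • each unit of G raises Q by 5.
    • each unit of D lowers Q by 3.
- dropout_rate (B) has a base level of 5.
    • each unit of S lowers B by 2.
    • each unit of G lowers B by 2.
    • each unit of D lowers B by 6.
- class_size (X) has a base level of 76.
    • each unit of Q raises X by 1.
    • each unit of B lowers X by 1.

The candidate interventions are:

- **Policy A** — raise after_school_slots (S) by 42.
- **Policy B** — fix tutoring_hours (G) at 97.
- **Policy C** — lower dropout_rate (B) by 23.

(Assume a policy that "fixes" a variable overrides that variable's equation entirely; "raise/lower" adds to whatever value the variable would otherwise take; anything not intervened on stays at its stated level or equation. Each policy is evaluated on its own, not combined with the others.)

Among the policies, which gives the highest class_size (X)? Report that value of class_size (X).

1913

Policy A (S + 42):
  S = 146 + 42 = 188
  G = 145
  D = 157
  Q = -20 + 5·145 − 3·157 = 234
  B = 5 − 2·188 − 2·145 − 6·157 = -1603
  X = 76 + 234 − (-1603) = 1913
Policy B (G := 97):
  S = 146
  G = 97
  D = 157
  Q = -20 + 5·97 − 3·157 = -6
  B = 5 − 2·146 − 2·97 − 6·157 = -1423
  X = 76 + (-6) − (-1423) = 1493
Policy C (B − 23):
  S = 146
  G = 145
  D = 157
  Q = -20 + 5·145 − 3·157 = 234
  B = 5 − 2·146 − 2·145 − 6·157 (−23 from intervention) = -1542
  X = 76 + 234 − (-1542) = 1852
Comparing — Policy A: X=1913, Policy B: X=1493, Policy C: X=1852. Highest is 1913 (Policy A).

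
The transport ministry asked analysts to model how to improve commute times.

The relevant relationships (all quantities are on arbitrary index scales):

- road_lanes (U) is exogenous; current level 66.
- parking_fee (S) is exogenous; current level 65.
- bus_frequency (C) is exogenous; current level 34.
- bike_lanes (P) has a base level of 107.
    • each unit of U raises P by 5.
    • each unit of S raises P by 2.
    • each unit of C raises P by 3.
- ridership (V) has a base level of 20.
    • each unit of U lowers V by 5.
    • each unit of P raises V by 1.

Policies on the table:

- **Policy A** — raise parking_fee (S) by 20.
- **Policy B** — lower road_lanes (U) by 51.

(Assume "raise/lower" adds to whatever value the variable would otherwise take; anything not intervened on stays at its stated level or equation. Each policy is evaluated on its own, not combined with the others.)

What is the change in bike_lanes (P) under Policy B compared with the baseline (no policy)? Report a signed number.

-255

Baseline:
  U = 66
  S = 65
  C = 34
  P = 107 + 5·66 + 2·65 + 3·34 = 669
Policy B (U − 51):
  U = 66 − 51 = 15
  S = 65
  C = 34
  P = 107 + 5·15 + 2·65 + 3·34 = 414
Change in P: 414 − 669 = -255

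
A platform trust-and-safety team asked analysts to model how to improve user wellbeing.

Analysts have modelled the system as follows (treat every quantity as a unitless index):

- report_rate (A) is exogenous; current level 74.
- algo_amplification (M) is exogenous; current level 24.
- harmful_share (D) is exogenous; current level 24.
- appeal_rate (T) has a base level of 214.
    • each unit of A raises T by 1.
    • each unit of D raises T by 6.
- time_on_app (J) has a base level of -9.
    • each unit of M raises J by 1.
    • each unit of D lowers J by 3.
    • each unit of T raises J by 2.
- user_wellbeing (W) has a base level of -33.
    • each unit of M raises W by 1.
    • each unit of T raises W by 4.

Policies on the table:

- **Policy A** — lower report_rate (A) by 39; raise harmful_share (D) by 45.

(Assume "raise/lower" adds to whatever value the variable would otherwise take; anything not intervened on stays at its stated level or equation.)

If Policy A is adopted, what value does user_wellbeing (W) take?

Policy A (A − 39, D + 45):
  A = 74 − 39 = 35
  M = 24
  D = 24 + 45 = 69
  T = 214 + 35 + 6·69 = 663
  W = -33 + 24 + 4·663 = 2643

2643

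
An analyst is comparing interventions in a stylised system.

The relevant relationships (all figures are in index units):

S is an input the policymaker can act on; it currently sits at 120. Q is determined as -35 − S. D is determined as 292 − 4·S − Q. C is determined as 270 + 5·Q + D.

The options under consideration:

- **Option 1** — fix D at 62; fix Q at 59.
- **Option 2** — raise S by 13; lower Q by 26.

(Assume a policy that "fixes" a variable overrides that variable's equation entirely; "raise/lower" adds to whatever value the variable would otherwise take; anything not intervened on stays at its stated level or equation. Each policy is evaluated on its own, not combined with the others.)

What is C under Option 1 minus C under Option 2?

Option 1 (D := 62, Q := 59):
  S = 120
  Q = 59
  D = 62
  C = 270 + 5·59 + 62 = 627
Option 2 (S + 13, Q − 26):
  S = 120 + 13 = 133
  Q = -35 − 133 (−26 from intervention) = -194
  D = 292 − 4·133 − (-194) = -46
  C = 270 + 5·(-194) + (-46) = -746
C: 627 − (-746) = 1373

1373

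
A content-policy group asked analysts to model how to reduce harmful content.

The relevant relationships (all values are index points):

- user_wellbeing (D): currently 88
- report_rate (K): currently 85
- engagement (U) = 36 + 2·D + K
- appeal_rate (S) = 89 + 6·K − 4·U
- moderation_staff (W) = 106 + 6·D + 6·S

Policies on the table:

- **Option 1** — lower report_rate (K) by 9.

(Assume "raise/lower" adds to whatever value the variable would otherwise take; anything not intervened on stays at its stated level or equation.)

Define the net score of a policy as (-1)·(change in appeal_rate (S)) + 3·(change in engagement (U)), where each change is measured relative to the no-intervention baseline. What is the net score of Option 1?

-9

Baseline:
  D = 88
  K = 85
  U = 36 + 2·88 + 85 = 297
  S = 89 + 6·85 − 4·297 = -589
Option 1 (K − 9):
  D = 88
  K = 85 − 9 = 76
  U = 36 + 2·88 + 76 = 288
  S = 89 + 6·76 − 4·288 = -607
ΔS = -607 − (-589) = -18; ΔU = 288 − 297 = -9
Score = (-1)·(-18) + 3·(-9) = -9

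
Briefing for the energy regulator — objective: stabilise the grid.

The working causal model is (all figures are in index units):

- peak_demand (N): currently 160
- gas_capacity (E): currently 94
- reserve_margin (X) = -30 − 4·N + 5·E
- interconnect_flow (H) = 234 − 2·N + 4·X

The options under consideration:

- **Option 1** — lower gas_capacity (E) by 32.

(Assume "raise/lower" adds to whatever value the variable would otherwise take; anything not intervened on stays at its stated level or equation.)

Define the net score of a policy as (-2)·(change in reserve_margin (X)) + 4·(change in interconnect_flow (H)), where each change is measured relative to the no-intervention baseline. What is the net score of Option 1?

-2240

Baseline:
  N = 160
  E = 94
  X = -30 − 4·160 + 5·94 = -200
  H = 234 − 2·160 + 4·(-200) = -886
Option 1 (E − 32):
  N = 160
  E = 94 − 32 = 62
  X = -30 − 4·160 + 5·62 = -360
  H = 234 − 2·160 + 4·(-360) = -1526
ΔX = -360 − (-200) = -160; ΔH = -1526 − (-886) = -640
Score = (-2)·(-160) + 4·(-640) = -2240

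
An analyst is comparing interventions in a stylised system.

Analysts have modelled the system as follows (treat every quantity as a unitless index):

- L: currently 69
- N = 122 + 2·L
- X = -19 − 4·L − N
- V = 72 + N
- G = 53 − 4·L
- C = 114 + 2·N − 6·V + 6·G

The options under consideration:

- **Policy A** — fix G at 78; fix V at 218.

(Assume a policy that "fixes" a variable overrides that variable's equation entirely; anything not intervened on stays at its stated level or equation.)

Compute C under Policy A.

-206

Policy A (G := 78, V := 218):
  L = 69
  N = 122 + 2·69 = 260
  V = 218
  G = 78
  C = 114 + 2·260 − 6·218 + 6·78 = -206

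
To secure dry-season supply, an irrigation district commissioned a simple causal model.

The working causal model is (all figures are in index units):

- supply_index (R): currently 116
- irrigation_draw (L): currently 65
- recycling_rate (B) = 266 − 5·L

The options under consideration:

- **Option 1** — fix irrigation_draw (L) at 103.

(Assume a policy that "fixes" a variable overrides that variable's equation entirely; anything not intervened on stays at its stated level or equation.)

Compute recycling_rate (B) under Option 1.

Option 1 (L := 103):
  L = 103
  B = 266 − 5·103 = -249

-249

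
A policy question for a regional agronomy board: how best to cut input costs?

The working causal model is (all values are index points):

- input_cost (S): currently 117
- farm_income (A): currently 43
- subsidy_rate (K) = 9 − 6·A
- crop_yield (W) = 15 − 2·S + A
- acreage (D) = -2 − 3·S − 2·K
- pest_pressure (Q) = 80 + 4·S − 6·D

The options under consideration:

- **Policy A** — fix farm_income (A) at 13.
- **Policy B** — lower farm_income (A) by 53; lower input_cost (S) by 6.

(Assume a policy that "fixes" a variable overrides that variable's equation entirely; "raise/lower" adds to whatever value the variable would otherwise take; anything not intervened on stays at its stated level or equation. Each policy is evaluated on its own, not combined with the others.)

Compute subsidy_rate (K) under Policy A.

-69

Policy A (A := 13):
  A = 13
  K = 9 − 6·13 = -69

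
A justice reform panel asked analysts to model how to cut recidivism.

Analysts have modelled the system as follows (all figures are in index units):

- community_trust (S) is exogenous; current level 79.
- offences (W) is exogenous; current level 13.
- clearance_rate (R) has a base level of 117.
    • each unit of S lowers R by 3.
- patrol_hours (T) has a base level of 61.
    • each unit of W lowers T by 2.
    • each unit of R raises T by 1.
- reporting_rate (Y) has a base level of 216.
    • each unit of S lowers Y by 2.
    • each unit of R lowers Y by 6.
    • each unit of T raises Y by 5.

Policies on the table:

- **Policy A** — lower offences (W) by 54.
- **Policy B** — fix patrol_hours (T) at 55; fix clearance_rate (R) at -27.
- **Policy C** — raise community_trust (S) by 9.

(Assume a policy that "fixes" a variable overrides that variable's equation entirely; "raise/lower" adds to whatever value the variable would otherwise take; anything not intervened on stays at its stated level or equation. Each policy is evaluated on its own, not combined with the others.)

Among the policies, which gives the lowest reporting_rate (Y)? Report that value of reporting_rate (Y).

362

Policy A (W − 54):
  S = 79
  W = 13 − 54 = -41
  R = 117 − 3·79 = -120
  T = 61 − 2·(-41) + (-120) = 23
  Y = 216 − 2·79 − 6·(-120) + 5·23 = 893
Policy B (T := 55, R := -27):
  S = 79
  W = 13
  R = -27
  T = 55
  Y = 216 − 2·79 − 6·(-27) + 5·55 = 495
Policy C (S + 9):
  S = 79 + 9 = 88
  W = 13
  R = 117 − 3·88 = -147
  T = 61 − 2·13 + (-147) = -112
  Y = 216 − 2·88 − 6·(-147) + 5·(-112) = 362
Comparing — Policy A: Y=893, Policy B: Y=495, Policy C: Y=362. Lowest is 362 (Policy C).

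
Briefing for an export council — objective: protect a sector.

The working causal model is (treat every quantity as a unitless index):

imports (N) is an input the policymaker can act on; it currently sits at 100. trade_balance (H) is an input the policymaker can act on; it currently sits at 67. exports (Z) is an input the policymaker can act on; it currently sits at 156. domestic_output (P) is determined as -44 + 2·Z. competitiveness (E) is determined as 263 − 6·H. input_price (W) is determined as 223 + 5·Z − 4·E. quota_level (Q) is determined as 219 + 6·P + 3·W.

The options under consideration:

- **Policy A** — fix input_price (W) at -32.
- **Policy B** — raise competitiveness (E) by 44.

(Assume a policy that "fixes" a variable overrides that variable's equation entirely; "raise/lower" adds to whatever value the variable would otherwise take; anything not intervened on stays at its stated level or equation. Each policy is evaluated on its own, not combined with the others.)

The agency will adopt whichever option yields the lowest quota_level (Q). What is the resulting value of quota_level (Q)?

1731

Policy A (W := -32):
  H = 67
  Z = 156
  P = -44 + 2·156 = 268
  E = 263 − 6·67 = -139
  W = -32
  Q = 219 + 6·268 + 3·(-32) = 1731
Policy B (E + 44):
  H = 67
  Z = 156
  P = -44 + 2·156 = 268
  E = 263 − 6·67 (+44 from intervention) = -95
  W = 223 + 5·156 − 4·(-95) = 1383
  Q = 219 + 6·268 + 3·1383 = 5976
Comparing — Policy A: Q=1731, Policy B: Q=5976. Lowest is 1731 (Policy A).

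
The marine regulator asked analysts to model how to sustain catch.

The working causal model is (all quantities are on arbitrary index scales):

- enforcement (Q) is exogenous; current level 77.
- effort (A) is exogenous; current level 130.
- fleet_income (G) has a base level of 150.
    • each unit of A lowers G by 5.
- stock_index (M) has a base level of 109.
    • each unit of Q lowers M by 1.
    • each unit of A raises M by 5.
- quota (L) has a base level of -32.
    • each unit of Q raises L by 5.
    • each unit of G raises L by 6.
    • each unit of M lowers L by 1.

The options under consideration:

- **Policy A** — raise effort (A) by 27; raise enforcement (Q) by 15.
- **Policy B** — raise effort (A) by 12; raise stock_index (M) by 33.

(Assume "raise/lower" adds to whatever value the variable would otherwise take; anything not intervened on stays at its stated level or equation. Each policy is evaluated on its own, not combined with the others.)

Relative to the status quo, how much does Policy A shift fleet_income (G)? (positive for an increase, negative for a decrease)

-135

Baseline:
  A = 130
  G = 150 − 5·130 = -500
Policy A (A + 27, Q + 15):
  A = 130 + 27 = 157
  G = 150 − 5·157 = -635
Change in G: -635 − (-500) = -135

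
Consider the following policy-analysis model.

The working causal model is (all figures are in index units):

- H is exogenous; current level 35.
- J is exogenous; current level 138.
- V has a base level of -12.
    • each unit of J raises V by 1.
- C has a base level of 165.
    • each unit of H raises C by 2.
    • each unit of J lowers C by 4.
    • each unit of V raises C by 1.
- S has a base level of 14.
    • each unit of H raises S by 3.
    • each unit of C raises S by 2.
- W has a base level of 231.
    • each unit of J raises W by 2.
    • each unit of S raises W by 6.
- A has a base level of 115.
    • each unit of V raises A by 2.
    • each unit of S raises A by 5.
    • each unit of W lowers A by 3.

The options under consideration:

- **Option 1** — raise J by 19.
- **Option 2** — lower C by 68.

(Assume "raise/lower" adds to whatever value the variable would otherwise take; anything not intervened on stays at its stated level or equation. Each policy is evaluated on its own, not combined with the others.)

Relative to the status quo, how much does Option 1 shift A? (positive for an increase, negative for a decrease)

Baseline:
  H = 35
  J = 138
  V = -12 + 138 = 126
  C = 165 + 2·35 − 4·138 + 126 = -191
  S = 14 + 3·35 + 2·(-191) = -263
  W = 231 + 2·138 + 6·(-263) = -1071
  A = 115 + 2·126 + 5·(-263) − 3·(-1071) = 2265
Option 1 (J + 19):
  H = 35
  J = 138 + 19 = 157
  V = -12 + 157 = 145
  C = 165 + 2·35 − 4·157 + 145 = -248
  S = 14 + 3·35 + 2·(-248) = -377
  W = 231 + 2·157 + 6·(-377) = -1717
  A = 115 + 2·145 + 5·(-377) − 3·(-1717) = 3671
Change in A: 3671 − 2265 = 1406

1406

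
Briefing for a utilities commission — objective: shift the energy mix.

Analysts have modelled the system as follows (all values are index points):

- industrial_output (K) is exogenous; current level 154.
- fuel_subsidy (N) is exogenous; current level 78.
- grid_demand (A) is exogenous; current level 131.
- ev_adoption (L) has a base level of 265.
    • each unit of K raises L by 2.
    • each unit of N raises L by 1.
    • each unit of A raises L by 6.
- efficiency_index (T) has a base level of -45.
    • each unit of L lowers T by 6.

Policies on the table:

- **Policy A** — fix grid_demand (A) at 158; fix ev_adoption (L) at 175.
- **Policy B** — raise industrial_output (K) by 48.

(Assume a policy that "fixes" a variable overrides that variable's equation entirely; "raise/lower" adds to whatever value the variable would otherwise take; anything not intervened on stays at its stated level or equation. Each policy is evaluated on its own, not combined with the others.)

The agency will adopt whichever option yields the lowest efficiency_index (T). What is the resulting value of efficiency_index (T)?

-9243

Policy A (A := 158, L := 175):
  K = 154
  N = 78
  A = 158
  L = 175
  T = -45 − 6·175 = -1095
Policy B (K + 48):
  K = 154 + 48 = 202
  N = 78
  A = 131
  L = 265 + 2·202 + 78 + 6·131 = 1533
  T = -45 − 6·1533 = -9243
Comparing — Policy A: T=-1095, Policy B: T=-9243. Lowest is -9243 (Policy B).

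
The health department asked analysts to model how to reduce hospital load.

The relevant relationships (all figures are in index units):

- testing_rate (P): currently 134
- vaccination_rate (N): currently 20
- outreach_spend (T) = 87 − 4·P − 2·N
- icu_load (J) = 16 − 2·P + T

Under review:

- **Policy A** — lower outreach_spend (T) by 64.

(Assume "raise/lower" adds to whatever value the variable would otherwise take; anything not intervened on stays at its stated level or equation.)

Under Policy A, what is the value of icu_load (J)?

-805

Policy A (T − 64):
  P = 134
  N = 20
  T = 87 − 4·134 − 2·20 (−64 from intervention) = -553
  J = 16 − 2·134 + (-553) = -805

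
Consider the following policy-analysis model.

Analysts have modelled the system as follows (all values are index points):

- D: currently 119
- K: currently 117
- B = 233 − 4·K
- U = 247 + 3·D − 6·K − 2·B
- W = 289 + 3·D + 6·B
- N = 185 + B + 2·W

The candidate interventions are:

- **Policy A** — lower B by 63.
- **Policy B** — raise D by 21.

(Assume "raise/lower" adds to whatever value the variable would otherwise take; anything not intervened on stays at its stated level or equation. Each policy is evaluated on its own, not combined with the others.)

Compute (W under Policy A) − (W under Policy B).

Policy A (B − 63):
  D = 119
  K = 117
  B = 233 − 4·117 (−63 from intervention) = -298
  W = 289 + 3·119 + 6·(-298) = -1142
Policy B (D + 21):
  D = 119 + 21 = 140
  K = 117
  B = 233 − 4·117 = -235
  W = 289 + 3·140 + 6·(-235) = -701
W: -1142 − (-701) = -441

-441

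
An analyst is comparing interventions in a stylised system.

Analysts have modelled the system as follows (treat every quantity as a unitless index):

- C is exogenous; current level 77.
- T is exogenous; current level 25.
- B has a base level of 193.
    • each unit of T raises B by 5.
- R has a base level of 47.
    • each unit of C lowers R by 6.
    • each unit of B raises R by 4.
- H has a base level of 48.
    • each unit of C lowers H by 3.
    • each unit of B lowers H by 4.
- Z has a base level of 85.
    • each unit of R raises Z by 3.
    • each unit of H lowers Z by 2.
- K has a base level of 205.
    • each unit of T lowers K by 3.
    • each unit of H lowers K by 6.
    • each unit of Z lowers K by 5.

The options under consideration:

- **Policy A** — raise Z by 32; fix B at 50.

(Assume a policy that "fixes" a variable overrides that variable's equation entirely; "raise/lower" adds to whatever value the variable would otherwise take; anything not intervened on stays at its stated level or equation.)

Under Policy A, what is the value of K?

Policy A (Z + 32, B := 50):
  C = 77
  T = 25
  B = 50
  R = 47 − 6·77 + 4·50 = -215
  H = 48 − 3·77 − 4·50 = -383
  Z = 85 + 3·(-215) − 2·(-383) (+32 from intervention) = 238
  K = 205 − 3·25 − 6·(-383) − 5·238 = 1238

1238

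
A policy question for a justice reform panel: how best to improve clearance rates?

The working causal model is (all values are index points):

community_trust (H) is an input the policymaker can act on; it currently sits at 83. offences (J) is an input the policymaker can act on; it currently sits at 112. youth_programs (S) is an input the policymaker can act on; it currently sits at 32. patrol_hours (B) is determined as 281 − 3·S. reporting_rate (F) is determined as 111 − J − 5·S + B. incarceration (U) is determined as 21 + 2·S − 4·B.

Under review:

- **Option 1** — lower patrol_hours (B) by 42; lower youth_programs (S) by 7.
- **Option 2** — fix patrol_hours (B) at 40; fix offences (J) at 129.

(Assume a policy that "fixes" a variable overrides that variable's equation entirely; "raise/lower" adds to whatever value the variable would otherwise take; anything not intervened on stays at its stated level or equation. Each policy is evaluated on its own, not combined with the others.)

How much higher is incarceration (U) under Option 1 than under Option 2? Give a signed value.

Option 1 (B − 42, S − 7):
  S = 32 − 7 = 25
  B = 281 − 3·25 (−42 from intervention) = 164
  U = 21 + 2·25 − 4·164 = -585
Option 2 (B := 40, J := 129):
  S = 32
  B = 40
  U = 21 + 2·32 − 4·40 = -75
U: -585 − (-75) = -510

-510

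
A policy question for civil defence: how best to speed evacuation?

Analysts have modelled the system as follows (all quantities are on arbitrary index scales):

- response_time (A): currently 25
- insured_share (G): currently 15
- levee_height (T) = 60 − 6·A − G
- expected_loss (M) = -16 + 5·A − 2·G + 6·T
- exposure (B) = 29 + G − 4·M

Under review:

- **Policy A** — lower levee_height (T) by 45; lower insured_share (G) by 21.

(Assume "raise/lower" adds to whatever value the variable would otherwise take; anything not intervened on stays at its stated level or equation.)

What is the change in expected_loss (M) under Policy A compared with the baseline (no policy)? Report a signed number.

Baseline:
  A = 25
  G = 15
  T = 60 − 6·25 − 15 = -105
  M = -16 + 5·25 − 2·15 + 6·(-105) = -551
Policy A (T − 45, G − 21):
  A = 25
  G = 15 − 21 = -6
  T = 60 − 6·25 − (-6) (−45 from intervention) = -129
  M = -16 + 5·25 − 2·(-6) + 6·(-129) = -653
Change in M: -653 − (-551) = -102

-102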